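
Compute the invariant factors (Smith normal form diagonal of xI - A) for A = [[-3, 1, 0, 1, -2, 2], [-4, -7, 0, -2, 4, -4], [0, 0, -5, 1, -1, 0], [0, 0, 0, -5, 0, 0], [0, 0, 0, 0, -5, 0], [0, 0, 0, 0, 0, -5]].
The Jordan structure of A has elementary divisors (x + 5)^2, (x + 5)^2, (x + 5), (x + 5). Arranging the block sizes at each eigenvalue in decreasing order and taking row products gives the invariant factors.

Invariant factors (smallest first, each dividing the next): x + 5, x + 5, (x + 5)^2, (x + 5)^2.

Check: the last factor (x + 5)^2 is the minimal polynomial, and the product (x + 5)^6 is the characteristic polynomial.

x + 5, x + 5, (x + 5)^2, (x + 5)^2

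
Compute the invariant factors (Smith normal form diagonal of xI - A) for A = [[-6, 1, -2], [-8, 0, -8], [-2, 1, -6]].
x + 4, (x + 4)^2

The Jordan structure of A has elementary divisors (x + 4)^2, (x + 4). Arranging the block sizes at each eigenvalue in decreasing order and taking row products gives the invariant factors.

Invariant factors (smallest first, each dividing the next): x + 4, (x + 4)^2.

Check: the last factor (x + 4)^2 is the minimal polynomial, and the product (x + 4)^3 is the characteristic polynomial.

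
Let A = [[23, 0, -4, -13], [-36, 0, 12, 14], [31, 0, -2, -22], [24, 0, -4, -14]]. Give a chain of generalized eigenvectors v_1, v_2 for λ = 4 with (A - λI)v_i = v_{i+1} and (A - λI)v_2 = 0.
v_1 = [[1, -2, 1, 1]]^T, v_2 = [[2, -2, 3, 2]]^T

We seek v_1 ∈ ker((A - 4I)^2) \ ker(A - 4I), then set v_{i+1} = (A - 4I) v_i.

One such chain is v_1 = [[1, -2, 1, 1]]^T, v_2 = [[2, -2, 3, 2]]^T. Check: (A - 4I) v_2 = [[0, 0, 0, 0]]^T = 0.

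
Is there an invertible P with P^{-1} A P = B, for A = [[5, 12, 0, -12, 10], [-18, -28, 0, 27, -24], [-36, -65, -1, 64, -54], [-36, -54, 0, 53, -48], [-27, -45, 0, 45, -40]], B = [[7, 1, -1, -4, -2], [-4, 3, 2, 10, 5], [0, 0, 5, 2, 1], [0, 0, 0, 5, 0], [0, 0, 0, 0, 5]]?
No.

trace(A) = -11 but trace(B) = 25. The trace is a similarity invariant, so A and B are not similar.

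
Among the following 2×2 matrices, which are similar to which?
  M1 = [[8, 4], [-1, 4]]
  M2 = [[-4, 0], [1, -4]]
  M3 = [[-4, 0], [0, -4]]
Characteristic polynomials: χ_{M1} = (x - 6)^2, χ_{M2} = (x + 4)^2, χ_{M3} = (x + 4)^2.

{M1}: invariant factors (x - 6)^2.

{M2}: invariant factors (x + 4)^2.

{M3}: invariant factors x + 4, x + 4.

Matrices are similar if and only if their invariant-factor lists agree; the partition into similarity classes is {M1}, {M2}, {M3}.

3 classes: {M1}, {M2}, {M3}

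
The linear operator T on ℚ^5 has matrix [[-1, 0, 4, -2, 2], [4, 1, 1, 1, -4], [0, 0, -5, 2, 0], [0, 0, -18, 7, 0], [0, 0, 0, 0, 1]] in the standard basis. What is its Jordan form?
J = [[-1, 0, 0, 0, 0], [0, 1, 1, 0, 0], [0, 0, 1, 0, 0], [0, 0, 0, 1, 0], [0, 0, 0, 0, 1]]

The characteristic polynomial is det(xI - A) = (x - 1)^4(x + 1), so the eigenvalues are -1 (algebraic multiplicity 1), 1 (algebraic multiplicity 4).

For λ = -1: algebraic multiplicity 1 gives one 1×1 block.

For λ = 1: rank(A - I) = 2, rank((A - I)^2) = 1. The eigenspace has dimension 5 - 2 = 3, so there are 3 Jordan blocks; the rank sequence gives block sizes [2, 1, 1].

Assembling the blocks gives the Jordan form J above.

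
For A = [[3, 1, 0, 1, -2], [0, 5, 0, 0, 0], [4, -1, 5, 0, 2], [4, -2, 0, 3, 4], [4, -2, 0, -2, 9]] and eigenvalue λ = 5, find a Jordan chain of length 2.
We seek v_1 ∈ ker((A - 5I)^2) \ ker(A - 5I), then set v_{i+1} = (A - 5I) v_i.

One such chain is v_1 = [[0, -3, 0, 0, -2]]^T, v_2 = [[1, 0, -1, -2, -2]]^T. Check: (A - 5I) v_2 = [[0, 0, 0, 0, 0]]^T = 0.

v_1 = [[0, -3, 0, 0, -2]]^T, v_2 = [[1, 0, -1, -2, -2]]^T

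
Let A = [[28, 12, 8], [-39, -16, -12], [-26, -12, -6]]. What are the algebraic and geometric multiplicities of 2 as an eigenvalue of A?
algebraic multiplicity 3, geometric multiplicity 2

The characteristic polynomial is (x - 2)^3, so the factor x - 2 appears with exponent 3: the algebraic multiplicity is 3.

rank(A - 2I) = 1, so the eigenspace has dimension 3 - 1 = 2: the geometric multiplicity is 2.

Since 2 < 3, A is not diagonalizable.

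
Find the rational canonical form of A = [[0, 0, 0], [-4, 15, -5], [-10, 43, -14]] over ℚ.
R = [[0, 0, 0], [1, 0, -5], [0, 1, 1]]

The invariant factors of A (the non-unit diagonal entries of the Smith normal form of xI - A over ℚ[x]) are x(x^2 - x + 5), each dividing the next. The characteristic polynomial is their product, x(x^2 - x + 5).

The rational canonical form is the block-diagonal matrix of companion matrices C(f_i):
R = [[0, 0, 0], [1, 0, -5], [0, 1, 1]].

Note the characteristic polynomial does not split into linear factors over ℚ, so A has no Jordan form over ℚ; the rational canonical form exists over any field.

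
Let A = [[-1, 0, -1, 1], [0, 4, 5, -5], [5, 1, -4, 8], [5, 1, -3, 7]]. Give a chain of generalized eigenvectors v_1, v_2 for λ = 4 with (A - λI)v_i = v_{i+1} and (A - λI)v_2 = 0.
We seek v_1 ∈ ker((A - 4I)^2) \ ker(A - 4I), then set v_{i+1} = (A - 4I) v_i.

One such chain is v_1 = [[0, 1, 0, 0]]^T, v_2 = [[0, 0, 1, 1]]^T. Check: (A - 4I) v_2 = [[0, 0, 0, 0]]^T = 0.

v_1 = [[0, 1, 0, 0]]^T, v_2 = [[0, 0, 1, 1]]^T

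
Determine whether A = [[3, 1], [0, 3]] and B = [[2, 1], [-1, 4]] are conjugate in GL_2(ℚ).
Yes.

Two matrices over a field are similar if and only if they have the same invariant factors.

Both A and B have characteristic polynomial (x - 3)^2 and minimal polynomial (x - 3)^2. Computing further, both have invariant factors (x - 3)^2. Hence A and B are similar.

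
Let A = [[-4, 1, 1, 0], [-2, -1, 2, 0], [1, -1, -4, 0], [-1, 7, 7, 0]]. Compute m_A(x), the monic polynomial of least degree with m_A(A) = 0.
The characteristic polynomial factors as x(x + 3)^3. The minimal polynomial is ∏(x - λ)^{k_λ} where k_λ is the size of the largest Jordan block at λ.

For λ = -3: rank(A + 3I) = 2, and the largest Jordan block has size 2 (the smallest k with rank((A + 3I)^k) = rank((A + 3I)^(k+1))).
For λ = 0: rank(A) = 3, and the largest Jordan block has size 1 (the smallest k with rank(A^k) = rank(A^(k+1))).

So m_A(x) = x(x + 3)^2.

m_A(x) = x(x + 3)^2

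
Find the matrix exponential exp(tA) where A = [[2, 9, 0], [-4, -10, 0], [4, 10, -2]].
e^{tA} = [[(6*t + 1)*e^{-4*t}, 9*t*e^{-4*t}, 0], [-4*t*e^{-4*t}, (1 - 6*t)*e^{-4*t}, 0], [2*(4*t - e^{2*t} + 1)*e^{-4*t}, (12*t - e^{2*t} + 1)*e^{-4*t}, e^{-2*t}]]

A has Jordan form J = [[-4, 1, 0], [0, -4, 0], [0, 0, -2]] with A = PJP^{-1}, so e^{tA} = P e^{tJ} P^{-1}.

For a Jordan block J_k(λ), e^{tJ_k(λ)} = e^{λt} · (I + tN + t^2 N^2/2! + ... + t^{k-1} N^{k-1}/(k-1)!) where N is the nilpotent superdiagonal part.

Assembling the blocks and conjugating back gives the entries of e^{tA} as shown above.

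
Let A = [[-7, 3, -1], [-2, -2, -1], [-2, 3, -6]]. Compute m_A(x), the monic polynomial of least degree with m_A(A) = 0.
m_A(x) = (x + 5)^2

The characteristic polynomial factors as (x + 5)^3. The minimal polynomial is ∏(x - λ)^{k_λ} where k_λ is the size of the largest Jordan block at λ.

For λ = -5: rank(A + 5I) = 1, and the largest Jordan block has size 2 (the smallest k with rank((A + 5I)^k) = rank((A + 5I)^(k+1))).

So m_A(x) = (x + 5)^2.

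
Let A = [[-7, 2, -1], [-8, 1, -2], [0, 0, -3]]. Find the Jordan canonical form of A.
The characteristic polynomial is det(xI - A) = (x + 3)^3, so the eigenvalues are -3 (algebraic multiplicity 3).

For λ = -3: rank(A + 3I) = 1, rank((A + 3I)^2) = 0. The eigenspace has dimension 3 - 1 = 2, so there are 2 Jordan blocks; the rank sequence gives block sizes [2, 1].

Assembling the blocks gives the Jordan form J above.

J = [[-3, 1, 0], [0, -3, 0], [0, 0, -3]]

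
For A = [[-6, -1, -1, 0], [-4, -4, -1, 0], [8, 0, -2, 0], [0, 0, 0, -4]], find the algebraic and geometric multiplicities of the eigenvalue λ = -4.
The characteristic polynomial is (x + 4)^4, so the factor x + 4 appears with exponent 4: the algebraic multiplicity is 4.

rank(A + 4I) = 2, so the eigenspace has dimension 4 - 2 = 2: the geometric multiplicity is 2.

Since 2 < 4, A is not diagonalizable.

algebraic multiplicity 4, geometric multiplicity 2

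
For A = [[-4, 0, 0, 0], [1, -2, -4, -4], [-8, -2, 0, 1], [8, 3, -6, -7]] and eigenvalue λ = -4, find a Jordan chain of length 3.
We seek v_1 ∈ ker((A + 4I)^3) \ ker((A + 4I)^2), then set v_{i+1} = (A + 4I) v_i.

One such chain is v_1 = [[1, 0, 3, -3]]^T, v_2 = [[0, 1, 1, -1]]^T, v_3 = [[0, 2, 1, 0]]^T. Check: (A + 4I) v_3 = [[0, 0, 0, 0]]^T = 0.

v_1 = [[1, 0, 3, -3]]^T, v_2 = [[0, 1, 1, -1]]^T, v_3 = [[0, 2, 1, 0]]^T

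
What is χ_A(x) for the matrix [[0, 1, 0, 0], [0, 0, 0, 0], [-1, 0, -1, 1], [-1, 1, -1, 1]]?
χ_A(x) = x^4

xI - A = [[x, -1, 0, 0], [0, x, 0, 0], [1, 0, x + 1, -1], [1, -1, 1, x - 1]].

Expanding det(xI - A) along the first row:
det(xI - A) = + (x)·det([[x, 0, 0], [0, x + 1, -1], [-1, 1, x - 1]]) - (-1)·det([[0, 0, 0], [1, x + 1, -1], [1, 1, x - 1]]) + (0)·det([[0, x, 0], [1, 0, -1], [1, -1, x - 1]]) - (0)·det([[0, x, 0], [1, 0, x + 1], [1, -1, 1]]).

Evaluating gives χ_A(x) = x^4.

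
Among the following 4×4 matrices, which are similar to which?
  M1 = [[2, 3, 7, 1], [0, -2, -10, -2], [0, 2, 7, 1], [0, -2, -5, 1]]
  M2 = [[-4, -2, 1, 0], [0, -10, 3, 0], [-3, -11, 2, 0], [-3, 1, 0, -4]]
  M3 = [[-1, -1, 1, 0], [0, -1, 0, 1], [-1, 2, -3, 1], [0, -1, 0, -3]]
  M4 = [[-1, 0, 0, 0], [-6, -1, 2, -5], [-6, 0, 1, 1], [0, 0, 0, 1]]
Characteristic polynomials: χ_{M1} = (x - 2)^4, χ_{M2} = (x + 4)^4, χ_{M3} = (x + 2)^4, χ_{M4} = (x - 1)^2(x + 1)^2.

{M1}: invariant factors (x - 2)^2, (x - 2)^2.

{M2}: invariant factors x + 4, (x + 4)^3.

{M3}: invariant factors (x + 2)^2, (x + 2)^2.

{M4}: invariant factors x + 1, (x - 1)^2(x + 1).

Matrices are similar if and only if their invariant-factor lists agree; the partition into similarity classes is {M1}, {M2}, {M3}, {M4}.

4 classes: {M1}, {M2}, {M3}, {M4}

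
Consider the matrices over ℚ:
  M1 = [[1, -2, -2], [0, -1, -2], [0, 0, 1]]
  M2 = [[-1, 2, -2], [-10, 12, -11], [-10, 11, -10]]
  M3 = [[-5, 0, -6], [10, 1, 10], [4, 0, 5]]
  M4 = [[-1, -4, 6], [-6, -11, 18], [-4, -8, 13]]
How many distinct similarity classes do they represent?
2 classes: {M1, M3, M4}, {M2}

Characteristic polynomials: χ_{M1} = (x - 1)^2(x + 1), χ_{M2} = (x - 1)^2(x + 1), χ_{M3} = (x - 1)^2(x + 1), χ_{M4} = (x - 1)^2(x + 1).

{M1, M3, M4}: invariant factors x - 1, (x - 1)(x + 1).

{M2}: invariant factors (x - 1)^2(x + 1).

Matrices are similar if and only if their invariant-factor lists agree; the partition into similarity classes is {M1, M3, M4}, {M2}.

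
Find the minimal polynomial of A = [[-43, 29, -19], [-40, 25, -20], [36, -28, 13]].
m_A(x) = (x - 5)(x + 5)^2

The characteristic polynomial factors as (x - 5)(x + 5)^2. The minimal polynomial is ∏(x - λ)^{k_λ} where k_λ is the size of the largest Jordan block at λ.

For λ = -5: rank(A + 5I) = 2, and the largest Jordan block has size 2 (the smallest k with rank((A + 5I)^k) = rank((A + 5I)^(k+1))).
For λ = 5: rank(A - 5I) = 2, and the largest Jordan block has size 1 (the smallest k with rank((A - 5I)^k) = rank((A - 5I)^(k+1))).

So m_A(x) = (x - 5)(x + 5)^2.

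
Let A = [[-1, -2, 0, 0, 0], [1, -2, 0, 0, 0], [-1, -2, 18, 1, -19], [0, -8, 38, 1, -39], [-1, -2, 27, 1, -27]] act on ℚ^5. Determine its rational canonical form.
R = [[0, -4, 0, 0, 0], [1, -3, 0, 0, 0], [0, 0, 0, 0, -20], [0, 0, 1, 0, -19], [0, 0, 0, 1, -8]]

The invariant factors of A (the non-unit diagonal entries of the Smith normal form of xI - A over ℚ[x]) are x^2 + 3x + 4, (x + 5)(x^2 + 3x + 4), each dividing the next. The characteristic polynomial is their product, (x + 5)(x^2 + 3x + 4)^2.

The rational canonical form is the block-diagonal matrix of companion matrices C(f_i):
R = [[0, -4, 0, 0, 0], [1, -3, 0, 0, 0], [0, 0, 0, 0, -20], [0, 0, 1, 0, -19], [0, 0, 0, 1, -8]].

Note the characteristic polynomial does not split into linear factors over ℚ, so A has no Jordan form over ℚ; the rational canonical form exists over any field.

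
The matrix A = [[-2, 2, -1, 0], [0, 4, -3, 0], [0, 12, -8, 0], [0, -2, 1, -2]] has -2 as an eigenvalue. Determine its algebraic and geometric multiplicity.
The characteristic polynomial is (x + 2)^4, so the factor x + 2 appears with exponent 4: the algebraic multiplicity is 4.

rank(A + 2I) = 1, so the eigenspace has dimension 4 - 1 = 3: the geometric multiplicity is 3.

Since 3 < 4, A is not diagonalizable.

algebraic multiplicity 4, geometric multiplicity 3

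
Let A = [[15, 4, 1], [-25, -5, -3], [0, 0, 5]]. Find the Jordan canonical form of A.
J = [[5, 1, 0], [0, 5, 1], [0, 0, 5]]

The characteristic polynomial is det(xI - A) = (x - 5)^3, so the eigenvalues are 5 (algebraic multiplicity 3).

For λ = 5: rank(A - 5I) = 2, rank((A - 5I)^2) = 1, rank((A - 5I)^3) = 0. The eigenspace has dimension 3 - 2 = 1, so there is 1 Jordan block; the rank sequence gives block sizes [3].

Assembling the blocks gives the Jordan form J above.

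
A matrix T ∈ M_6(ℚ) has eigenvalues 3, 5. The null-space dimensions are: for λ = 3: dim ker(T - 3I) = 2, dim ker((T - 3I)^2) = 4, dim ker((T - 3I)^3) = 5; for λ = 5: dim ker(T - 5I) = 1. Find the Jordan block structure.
λ = 3: successive nullity increments [2, 2, 1] count blocks of size ≥ k; block sizes are [3, 2].
λ = 5: successive nullity increments [1] count blocks of size ≥ k; block sizes are [1].

Jordan blocks: (3, 3), (3, 2), (5, 1)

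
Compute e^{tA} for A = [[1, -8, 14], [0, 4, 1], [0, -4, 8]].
A has Jordan form J = [[1, 0, 0], [0, 6, 1], [0, 0, 6]] with A = PJP^{-1}, so e^{tA} = P e^{tJ} P^{-1}.

For a Jordan block J_k(λ), e^{tJ_k(λ)} = e^{λt} · (I + tN + t^2 N^2/2! + ... + t^{k-1} N^{k-1}/(k-1)!) where N is the nilpotent superdiagonal part.

Assembling the blocks and conjugating back gives the entries of e^{tA} as shown above.

e^{tA} = [[e^{t}, -8*t*e^{6*t}, 2*(2*t*e^{5*t} + e^{5*t} - 1)*e^{t}], [0, (1 - 2*t)*e^{6*t}, t*e^{6*t}], [0, -4*t*e^{6*t}, (2*t + 1)*e^{6*t}]]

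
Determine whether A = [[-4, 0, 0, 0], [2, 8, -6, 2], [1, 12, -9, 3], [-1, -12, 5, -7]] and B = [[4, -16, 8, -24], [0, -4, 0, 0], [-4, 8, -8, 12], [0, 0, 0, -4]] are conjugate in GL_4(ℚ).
Both have characteristic polynomial x(x + 4)^3, but the minimal polynomial of A is x(x + 4)^2 while the minimal polynomial of B is x(x + 4). The minimal polynomial is a similarity invariant, so A and B are not similar.

No.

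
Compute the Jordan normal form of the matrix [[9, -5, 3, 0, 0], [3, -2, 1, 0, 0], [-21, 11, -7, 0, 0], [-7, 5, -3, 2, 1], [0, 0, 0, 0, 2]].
J = [[0, 1, 0, 0, 0], [0, 0, 1, 0, 0], [0, 0, 0, 0, 0], [0, 0, 0, 2, 1], [0, 0, 0, 0, 2]]

The characteristic polynomial is det(xI - A) = x^3(x - 2)^2, so the eigenvalues are 0 (algebraic multiplicity 3), 2 (algebraic multiplicity 2).

For λ = 0: rank(A) = 4, rank(A^2) = 3, rank(A^3) = 2. The eigenspace has dimension 5 - 4 = 1, so there is 1 Jordan block; the rank sequence gives block sizes [3].

For λ = 2: rank(A - 2I) = 4, rank((A - 2I)^2) = 3. The eigenspace has dimension 5 - 4 = 1, so there is 1 Jordan block; the rank sequence gives block sizes [2].

Assembling the blocks gives the Jordan form J above.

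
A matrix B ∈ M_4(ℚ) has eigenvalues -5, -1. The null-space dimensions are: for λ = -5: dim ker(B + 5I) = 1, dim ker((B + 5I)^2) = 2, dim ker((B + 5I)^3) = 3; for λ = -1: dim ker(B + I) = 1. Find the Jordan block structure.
Jordan blocks: (-5, 3), (-1, 1)

λ = -5: successive nullity increments [1, 1, 1] count blocks of size ≥ k; block sizes are [3].
λ = -1: successive nullity increments [1] count blocks of size ≥ k; block sizes are [1].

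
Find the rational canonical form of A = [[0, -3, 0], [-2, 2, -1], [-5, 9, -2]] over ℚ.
R = [[0, 0, -3], [1, 0, 1], [0, 1, 0]]

The invariant factors of A (the non-unit diagonal entries of the Smith normal form of xI - A over ℚ[x]) are x^3 - x + 3, each dividing the next. The characteristic polynomial is their product, x^3 - x + 3.

The rational canonical form is the block-diagonal matrix of companion matrices C(f_i):
R = [[0, 0, -3], [1, 0, 1], [0, 1, 0]].

Note the characteristic polynomial does not split into linear factors over ℚ, so A has no Jordan form over ℚ; the rational canonical form exists over any field.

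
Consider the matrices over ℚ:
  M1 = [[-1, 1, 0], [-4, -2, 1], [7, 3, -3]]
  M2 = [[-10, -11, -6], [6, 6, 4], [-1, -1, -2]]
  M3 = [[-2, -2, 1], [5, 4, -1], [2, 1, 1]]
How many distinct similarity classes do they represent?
Characteristic polynomials: χ_{M1} = (x + 2)^3, χ_{M2} = (x + 2)^3, χ_{M3} = (x - 1)^3.

{M1, M2}: invariant factors (x + 2)^3.

{M3}: invariant factors (x - 1)^3.

Matrices are similar if and only if their invariant-factor lists agree; the partition into similarity classes is {M1, M2}, {M3}.

2 classes: {M1, M2}, {M3}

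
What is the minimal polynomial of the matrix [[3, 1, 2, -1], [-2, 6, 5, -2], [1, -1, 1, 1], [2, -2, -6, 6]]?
m_A(x) = (x - 4)^3

The characteristic polynomial factors as (x - 4)^4. The minimal polynomial is ∏(x - λ)^{k_λ} where k_λ is the size of the largest Jordan block at λ.

For λ = 4: rank(A - 4I) = 2, and the largest Jordan block has size 3 (the smallest k with rank((A - 4I)^k) = rank((A - 4I)^(k+1))).

So m_A(x) = (x - 4)^3.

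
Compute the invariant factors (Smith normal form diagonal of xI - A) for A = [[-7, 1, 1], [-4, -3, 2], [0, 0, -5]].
x + 5, (x + 5)^2

The Jordan structure of A has elementary divisors (x + 5)^2, (x + 5). Arranging the block sizes at each eigenvalue in decreasing order and taking row products gives the invariant factors.

Invariant factors (smallest first, each dividing the next): x + 5, (x + 5)^2.

Check: the last factor (x + 5)^2 is the minimal polynomial, and the product (x + 5)^3 is the characteristic polynomial.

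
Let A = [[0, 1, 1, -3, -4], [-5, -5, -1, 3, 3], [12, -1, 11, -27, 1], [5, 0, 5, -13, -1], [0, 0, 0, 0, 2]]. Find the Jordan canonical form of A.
The characteristic polynomial is det(xI - A) = (x - 2)^2(x + 3)^3, so the eigenvalues are -3 (algebraic multiplicity 3), 2 (algebraic multiplicity 2).

For λ = -3: rank(A + 3I) = 4, rank((A + 3I)^2) = 3, rank((A + 3I)^3) = 2. The eigenspace has dimension 5 - 4 = 1, so there is 1 Jordan block; the rank sequence gives block sizes [3].

For λ = 2: rank(A - 2I) = 4, rank((A - 2I)^2) = 3. The eigenspace has dimension 5 - 4 = 1, so there is 1 Jordan block; the rank sequence gives block sizes [2].

Assembling the blocks gives the Jordan form J above.

J = [[-3, 1, 0, 0, 0], [0, -3, 1, 0, 0], [0, 0, -3, 0, 0], [0, 0, 0, 2, 1], [0, 0, 0, 0, 2]]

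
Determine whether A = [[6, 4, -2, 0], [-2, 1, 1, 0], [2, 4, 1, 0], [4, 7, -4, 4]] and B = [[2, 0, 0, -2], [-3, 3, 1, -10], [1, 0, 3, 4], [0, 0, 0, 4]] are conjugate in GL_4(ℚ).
Two matrices over a field are similar if and only if they have the same invariant factors.

Both A and B have characteristic polynomial (x - 4)(x - 3)^2(x - 2) and minimal polynomial (x - 4)(x - 3)^2(x - 2). Computing further, both have invariant factors (x - 4)(x - 3)^2(x - 2). Hence A and B are similar.

Yes.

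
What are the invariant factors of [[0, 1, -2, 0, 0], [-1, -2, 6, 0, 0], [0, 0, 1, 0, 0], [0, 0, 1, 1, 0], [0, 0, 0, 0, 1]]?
The Jordan structure of A has elementary divisors (x + 1)^2, (x - 1)^2, (x - 1). Arranging the block sizes at each eigenvalue in decreasing order and taking row products gives the invariant factors.

Invariant factors (smallest first, each dividing the next): x - 1, (x - 1)^2(x + 1)^2.

Check: the last factor (x - 1)^2(x + 1)^2 is the minimal polynomial, and the product (x - 1)^3(x + 1)^2 is the characteristic polynomial.

x - 1, (x - 1)^2(x + 1)^2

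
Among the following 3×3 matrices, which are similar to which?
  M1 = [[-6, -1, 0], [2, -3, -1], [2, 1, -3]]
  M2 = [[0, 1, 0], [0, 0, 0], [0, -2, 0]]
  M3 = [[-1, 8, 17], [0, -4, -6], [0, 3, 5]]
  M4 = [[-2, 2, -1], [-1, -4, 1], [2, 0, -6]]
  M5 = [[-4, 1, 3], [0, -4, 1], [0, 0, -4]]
3 classes: {M1, M4, M5}, {M2}, {M3}

Characteristic polynomials: χ_{M1} = (x + 4)^3, χ_{M2} = x^3, χ_{M3} = (x - 2)(x + 1)^2, χ_{M4} = (x + 4)^3, χ_{M5} = (x + 4)^3.

{M1, M4, M5}: invariant factors (x + 4)^3.

{M2}: invariant factors x, x^2.

{M3}: invariant factors (x - 2)(x + 1)^2.

Matrices are similar if and only if their invariant-factor lists agree; the partition into similarity classes is {M1, M4, M5}, {M2}, {M3}.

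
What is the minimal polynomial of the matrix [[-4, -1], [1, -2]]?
The characteristic polynomial factors as (x + 3)^2. The minimal polynomial is ∏(x - λ)^{k_λ} where k_λ is the size of the largest Jordan block at λ.

For λ = -3: rank(A + 3I) = 1, and the largest Jordan block has size 2 (the smallest k with rank((A + 3I)^k) = rank((A + 3I)^(k+1))).

So m_A(x) = (x + 3)^2.

m_A(x) = (x + 3)^2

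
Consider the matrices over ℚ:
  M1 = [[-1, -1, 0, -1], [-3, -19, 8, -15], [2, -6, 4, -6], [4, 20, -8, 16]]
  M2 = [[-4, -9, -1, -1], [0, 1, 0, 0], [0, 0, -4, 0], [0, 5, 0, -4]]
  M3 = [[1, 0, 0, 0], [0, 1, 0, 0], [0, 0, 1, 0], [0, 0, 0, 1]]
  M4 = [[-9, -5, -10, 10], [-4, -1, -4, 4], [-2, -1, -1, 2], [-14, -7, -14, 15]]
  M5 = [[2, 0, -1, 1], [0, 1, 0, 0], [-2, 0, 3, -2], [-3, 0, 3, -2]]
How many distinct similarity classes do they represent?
4 classes: {M1}, {M2}, {M3}, {M4, M5}

Characteristic polynomials: χ_{M1} = x^2(x - 4)(x + 4), χ_{M2} = (x - 1)(x + 4)^3, χ_{M3} = (x - 1)^4, χ_{M4} = (x - 1)^4, χ_{M5} = (x - 1)^4.

{M1}: invariant factors x^2(x - 4)(x + 4).

{M2}: invariant factors x + 4, (x - 1)(x + 4)^2.

{M3}: invariant factors x - 1, x - 1, x - 1, x - 1.

{M4, M5}: invariant factors x - 1, x - 1, (x - 1)^2.

Matrices are similar if and only if their invariant-factor lists agree; the partition into similarity classes is {M1}, {M2}, {M3}, {M4, M5}.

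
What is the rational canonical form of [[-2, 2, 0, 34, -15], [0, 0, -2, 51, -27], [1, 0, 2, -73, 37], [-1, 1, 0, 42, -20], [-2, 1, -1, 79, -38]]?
The invariant factors of A (the non-unit diagonal entries of the Smith normal form of xI - A over ℚ[x]) are (x - 5)(x + 1)(x^3 + 2x - 5), each dividing the next. The characteristic polynomial is their product, (x - 5)(x + 1)(x^3 + 2x - 5).

The rational canonical form is the block-diagonal matrix of companion matrices C(f_i):
R = [[0, 0, 0, 0, -25], [1, 0, 0, 0, -10], [0, 1, 0, 0, 13], [0, 0, 1, 0, 3], [0, 0, 0, 1, 4]].

Note the characteristic polynomial does not split into linear factors over ℚ, so A has no Jordan form over ℚ; the rational canonical form exists over any field.

R = [[0, 0, 0, 0, -25], [1, 0, 0, 0, -10], [0, 1, 0, 0, 13], [0, 0, 1, 0, 3], [0, 0, 0, 1, 4]]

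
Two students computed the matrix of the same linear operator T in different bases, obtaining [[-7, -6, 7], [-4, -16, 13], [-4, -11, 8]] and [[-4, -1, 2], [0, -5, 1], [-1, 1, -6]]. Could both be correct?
Two matrices over a field are similar if and only if they have the same invariant factors.

Both A and B have characteristic polynomial (x + 5)^3 and minimal polynomial (x + 5)^3. Computing further, both have invariant factors (x + 5)^3. Hence A and B are similar.

Yes.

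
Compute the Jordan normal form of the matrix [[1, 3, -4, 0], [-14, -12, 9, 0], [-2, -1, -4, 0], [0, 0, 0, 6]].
The characteristic polynomial is det(xI - A) = (x - 6)(x + 5)^3, so the eigenvalues are -5 (algebraic multiplicity 3), 6 (algebraic multiplicity 1).

For λ = -5: rank(A + 5I) = 3, rank((A + 5I)^2) = 2, rank((A + 5I)^3) = 1. The eigenspace has dimension 4 - 3 = 1, so there is 1 Jordan block; the rank sequence gives block sizes [3].

For λ = 6: algebraic multiplicity 1 gives one 1×1 block.

Assembling the blocks gives the Jordan form J above.

J = [[-5, 1, 0, 0], [0, -5, 1, 0], [0, 0, -5, 0], [0, 0, 0, 6]]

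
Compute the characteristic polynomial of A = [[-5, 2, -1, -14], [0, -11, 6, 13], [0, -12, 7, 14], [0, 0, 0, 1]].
χ_A(x) = (x - 1)^2(x + 5)^2

xI - A = [[x + 5, -2, 1, 14], [0, x + 11, -6, -13], [0, 12, x - 7, -14], [0, 0, 0, x - 1]].

Expanding det(xI - A) along the first row:
det(xI - A) = + (x + 5)·det([[x + 11, -6, -13], [12, x - 7, -14], [0, 0, x - 1]]) - (-2)·det([[0, -6, -13], [0, x - 7, -14], [0, 0, x - 1]]) + (1)·det([[0, x + 11, -13], [0, 12, -14], [0, 0, x - 1]]) - (14)·det([[0, x + 11, -6], [0, 12, x - 7], [0, 0, 0]]).

Evaluating gives χ_A(x) = x^4 + 8x^3 + 6x^2 - 40x + 25 = (x - 1)^2(x + 5)^2.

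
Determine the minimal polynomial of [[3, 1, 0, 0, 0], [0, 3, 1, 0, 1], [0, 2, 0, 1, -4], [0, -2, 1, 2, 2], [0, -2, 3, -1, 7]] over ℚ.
The characteristic polynomial factors as (x - 3)^5. The minimal polynomial is ∏(x - λ)^{k_λ} where k_λ is the size of the largest Jordan block at λ.

For λ = 3: rank(A - 3I) = 3, and the largest Jordan block has size 3 (the smallest k with rank((A - 3I)^k) = rank((A - 3I)^(k+1))).

So m_A(x) = (x - 3)^3.

m_A(x) = (x - 3)^3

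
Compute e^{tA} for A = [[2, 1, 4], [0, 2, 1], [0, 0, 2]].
e^{tA} = [[e^{2*t}, t*e^{2*t}, t*(t + 8)*e^{2*t}/2], [0, e^{2*t}, t*e^{2*t}], [0, 0, e^{2*t}]]

A has Jordan form J = [[2, 1, 0], [0, 2, 1], [0, 0, 2]] with A = PJP^{-1}, so e^{tA} = P e^{tJ} P^{-1}.

For a Jordan block J_k(λ), e^{tJ_k(λ)} = e^{λt} · (I + tN + t^2 N^2/2! + ... + t^{k-1} N^{k-1}/(k-1)!) where N is the nilpotent superdiagonal part.

Assembling the blocks and conjugating back gives the entries of e^{tA} as shown above.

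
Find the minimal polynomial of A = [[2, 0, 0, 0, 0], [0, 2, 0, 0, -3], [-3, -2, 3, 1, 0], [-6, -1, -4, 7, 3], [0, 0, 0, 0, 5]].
The characteristic polynomial factors as (x - 5)^3(x - 2)^2. The minimal polynomial is ∏(x - λ)^{k_λ} where k_λ is the size of the largest Jordan block at λ.

For λ = 2: rank(A - 2I) = 3, and the largest Jordan block has size 1 (the smallest k with rank((A - 2I)^k) = rank((A - 2I)^(k+1))).
For λ = 5: rank(A - 5I) = 3, and the largest Jordan block has size 2 (the smallest k with rank((A - 5I)^k) = rank((A - 5I)^(k+1))).

So m_A(x) = (x - 5)^2(x - 2).

m_A(x) = (x - 5)^2(x - 2)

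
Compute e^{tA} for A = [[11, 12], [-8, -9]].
A has Jordan form J = [[-1, 0], [0, 3]] with A = PJP^{-1}, so e^{tA} = P e^{tJ} P^{-1}.

For a Jordan block J_k(λ), e^{tJ_k(λ)} = e^{λt} · (I + tN + t^2 N^2/2! + ... + t^{k-1} N^{k-1}/(k-1)!) where N is the nilpotent superdiagonal part.

Assembling the blocks and conjugating back gives the entries of e^{tA} as shown above.

e^{tA} = [[(3*e^{4*t} - 2)*e^{-t}, (3*e^{4*t} - 3)*e^{-t}], [2*(1 - e^{4*t})*e^{-t}, (3 - 2*e^{4*t})*e^{-t}]]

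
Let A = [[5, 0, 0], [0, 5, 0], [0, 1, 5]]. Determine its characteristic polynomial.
χ_A(x) = (x - 5)^3

xI - A = [[x - 5, 0, 0], [0, x - 5, 0], [0, -1, x - 5]].

Expanding det(xI - A) along the first row:
det(xI - A) = + (x - 5)·det([[x - 5, 0], [-1, x - 5]]) - (0)·det([[0, 0], [0, x - 5]]) + (0)·det([[0, x - 5], [0, -1]]).

Evaluating gives χ_A(x) = x^3 - 15x^2 + 75x - 125 = (x - 5)^3.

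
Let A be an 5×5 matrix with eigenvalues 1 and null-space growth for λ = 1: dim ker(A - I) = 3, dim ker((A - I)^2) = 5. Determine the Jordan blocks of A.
λ = 1: successive nullity increments [3, 2] count blocks of size ≥ k; block sizes are [2, 2, 1].

Jordan blocks: (1, 2), (1, 2), (1, 1)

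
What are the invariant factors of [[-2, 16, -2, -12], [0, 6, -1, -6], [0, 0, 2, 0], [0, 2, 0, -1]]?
(x - 3)(x - 2)^2(x + 2)

The Jordan structure of A has elementary divisors (x + 2), (x - 2)^2, (x - 3). Arranging the block sizes at each eigenvalue in decreasing order and taking row products gives the invariant factors.

Invariant factors (smallest first, each dividing the next): (x - 3)(x - 2)^2(x + 2).

Check: the last factor (x - 3)(x - 2)^2(x + 2) is the minimal polynomial, and the product (x - 3)(x - 2)^2(x + 2) is the characteristic polynomial.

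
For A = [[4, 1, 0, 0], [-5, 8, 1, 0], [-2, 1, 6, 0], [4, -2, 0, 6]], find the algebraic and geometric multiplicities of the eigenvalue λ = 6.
algebraic multiplicity 4, geometric multiplicity 2

The characteristic polynomial is (x - 6)^4, so the factor x - 6 appears with exponent 4: the algebraic multiplicity is 4.

rank(A - 6I) = 2, so the eigenspace has dimension 4 - 2 = 2: the geometric multiplicity is 2.

Since 2 < 4, A is not diagonalizable.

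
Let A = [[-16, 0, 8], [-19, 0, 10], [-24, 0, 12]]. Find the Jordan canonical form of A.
The characteristic polynomial is det(xI - A) = x^2(x + 4), so the eigenvalues are -4 (algebraic multiplicity 1), 0 (algebraic multiplicity 2).

For λ = -4: algebraic multiplicity 1 gives one 1×1 block.

For λ = 0: rank(A) = 2, rank(A^2) = 1. The eigenspace has dimension 3 - 2 = 1, so there is 1 Jordan block; the rank sequence gives block sizes [2].

Assembling the blocks gives the Jordan form J above.

J = [[-4, 0, 0], [0, 0, 1], [0, 0, 0]]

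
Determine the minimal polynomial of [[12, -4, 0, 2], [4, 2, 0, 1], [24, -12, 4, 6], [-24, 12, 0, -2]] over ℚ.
m_A(x) = (x - 4)^2

The characteristic polynomial factors as (x - 4)^4. The minimal polynomial is ∏(x - λ)^{k_λ} where k_λ is the size of the largest Jordan block at λ.

For λ = 4: rank(A - 4I) = 1, and the largest Jordan block has size 2 (the smallest k with rank((A - 4I)^k) = rank((A - 4I)^(k+1))).

So m_A(x) = (x - 4)^2.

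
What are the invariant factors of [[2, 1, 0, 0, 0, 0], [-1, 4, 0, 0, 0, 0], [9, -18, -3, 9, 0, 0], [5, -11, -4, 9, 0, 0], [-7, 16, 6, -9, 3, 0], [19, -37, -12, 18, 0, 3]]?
x - 3, x - 3, (x - 3)^2, (x - 3)^2

The Jordan structure of A has elementary divisors (x - 3)^2, (x - 3)^2, (x - 3), (x - 3). Arranging the block sizes at each eigenvalue in decreasing order and taking row products gives the invariant factors.

Invariant factors (smallest first, each dividing the next): x - 3, x - 3, (x - 3)^2, (x - 3)^2.

Check: the last factor (x - 3)^2 is the minimal polynomial, and the product (x - 3)^6 is the characteristic polynomial.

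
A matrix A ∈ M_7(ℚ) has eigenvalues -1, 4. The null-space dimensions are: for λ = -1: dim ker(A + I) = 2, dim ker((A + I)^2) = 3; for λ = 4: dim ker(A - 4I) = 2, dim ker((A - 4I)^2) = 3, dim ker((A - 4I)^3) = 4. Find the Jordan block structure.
Jordan blocks: (-1, 2), (-1, 1), (4, 3), (4, 1)

λ = -1: successive nullity increments [2, 1] count blocks of size ≥ k; block sizes are [2, 1].
λ = 4: successive nullity increments [2, 1, 1] count blocks of size ≥ k; block sizes are [3, 1].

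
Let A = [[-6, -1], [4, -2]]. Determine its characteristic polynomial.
xI - A = [[x + 6, 1], [-4, x + 2]].

Expanding det(xI - A) along the first row:
det(xI - A) = + (x + 6)·det([[x + 2]]) - (1)·det([[-4]]).

Evaluating gives χ_A(x) = x^2 + 8x + 16 = (x + 4)^2.

χ_A(x) = (x + 4)^2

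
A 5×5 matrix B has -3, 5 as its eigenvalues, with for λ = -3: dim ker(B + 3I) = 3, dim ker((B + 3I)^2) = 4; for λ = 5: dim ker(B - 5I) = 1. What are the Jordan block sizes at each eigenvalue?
λ = -3: successive nullity increments [3, 1] count blocks of size ≥ k; block sizes are [2, 1, 1].
λ = 5: successive nullity increments [1] count blocks of size ≥ k; block sizes are [1].

Jordan blocks: (-3, 2), (-3, 1), (-3, 1), (5, 1)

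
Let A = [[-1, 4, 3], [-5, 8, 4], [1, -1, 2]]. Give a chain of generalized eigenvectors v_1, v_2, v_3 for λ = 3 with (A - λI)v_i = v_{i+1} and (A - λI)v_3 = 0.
We seek v_1 ∈ ker((A - 3I)^3) \ ker((A - 3I)^2), then set v_{i+1} = (A - 3I) v_i.

One such chain is v_1 = [[-1, -1, 1]]^T, v_2 = [[3, 4, -1]]^T, v_3 = [[1, 1, 0]]^T. Check: (A - 3I) v_3 = [[0, 0, 0]]^T = 0.

v_1 = [[-1, -1, 1]]^T, v_2 = [[3, 4, -1]]^T, v_3 = [[1, 1, 0]]^T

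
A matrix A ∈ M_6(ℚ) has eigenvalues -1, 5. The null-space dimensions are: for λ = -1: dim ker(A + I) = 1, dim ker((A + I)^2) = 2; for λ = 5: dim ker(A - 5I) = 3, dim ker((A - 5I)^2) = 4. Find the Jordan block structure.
λ = -1: successive nullity increments [1, 1] count blocks of size ≥ k; block sizes are [2].
λ = 5: successive nullity increments [3, 1] count blocks of size ≥ k; block sizes are [2, 1, 1].

Jordan blocks: (-1, 2), (5, 2), (5, 1), (5, 1)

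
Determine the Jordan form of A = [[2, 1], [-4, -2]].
The characteristic polynomial is det(xI - A) = x^2, so the eigenvalues are 0 (algebraic multiplicity 2).

For λ = 0: rank(A) = 1, rank(A^2) = 0. The eigenspace has dimension 2 - 1 = 1, so there is 1 Jordan block; the rank sequence gives block sizes [2].

Assembling the blocks gives the Jordan form J above.

J = [[0, 1], [0, 0]]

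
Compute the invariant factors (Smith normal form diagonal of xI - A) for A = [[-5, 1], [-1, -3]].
(x + 4)^2

The Jordan structure of A has elementary divisors (x + 4)^2. Arranging the block sizes at each eigenvalue in decreasing order and taking row products gives the invariant factors.

Invariant factors (smallest first, each dividing the next): (x + 4)^2.

Check: the last factor (x + 4)^2 is the minimal polynomial, and the product (x + 4)^2 is the characteristic polynomial.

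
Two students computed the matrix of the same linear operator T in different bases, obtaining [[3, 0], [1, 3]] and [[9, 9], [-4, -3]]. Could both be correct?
Yes.

Two matrices over a field are similar if and only if they have the same invariant factors.

Both A and B have characteristic polynomial (x - 3)^2 and minimal polynomial (x - 3)^2. Computing further, both have invariant factors (x - 3)^2. Hence A and B are similar.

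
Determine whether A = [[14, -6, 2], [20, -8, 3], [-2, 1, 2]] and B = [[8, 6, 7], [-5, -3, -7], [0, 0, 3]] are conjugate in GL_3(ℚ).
Both have characteristic polynomial (x - 3)^2(x - 2), but the minimal polynomial of A is (x - 3)^2(x - 2) while the minimal polynomial of B is (x - 3)(x - 2). The minimal polynomial is a similarity invariant, so A and B are not similar.

No.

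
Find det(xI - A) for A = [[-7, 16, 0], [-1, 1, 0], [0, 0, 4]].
χ_A(x) = (x - 4)(x + 3)^2

xI - A = [[x + 7, -16, 0], [1, x - 1, 0], [0, 0, x - 4]].

Expanding det(xI - A) along the first row:
det(xI - A) = + (x + 7)·det([[x - 1, 0], [0, x - 4]]) - (-16)·det([[1, 0], [0, x - 4]]) + (0)·det([[1, x - 1], [0, 0]]).

Evaluating gives χ_A(x) = x^3 + 2x^2 - 15x - 36 = (x - 4)(x + 3)^2.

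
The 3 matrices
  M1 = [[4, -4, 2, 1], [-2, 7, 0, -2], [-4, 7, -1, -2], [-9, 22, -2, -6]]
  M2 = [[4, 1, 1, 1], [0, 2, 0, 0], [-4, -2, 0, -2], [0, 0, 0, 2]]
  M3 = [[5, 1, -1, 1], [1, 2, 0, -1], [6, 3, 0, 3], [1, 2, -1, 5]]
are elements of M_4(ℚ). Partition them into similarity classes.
3 classes: {M1}, {M2}, {M3}

Characteristic polynomials: χ_{M1} = (x - 1)^4, χ_{M2} = (x - 2)^4, χ_{M3} = (x - 3)^4.

{M1}: invariant factors (x - 1)^2, (x - 1)^2.

{M2}: invariant factors x - 2, x - 2, (x - 2)^2.

{M3}: invariant factors (x - 3)^2, (x - 3)^2.

Matrices are similar if and only if their invariant-factor lists agree; the partition into similarity classes is {M1}, {M2}, {M3}.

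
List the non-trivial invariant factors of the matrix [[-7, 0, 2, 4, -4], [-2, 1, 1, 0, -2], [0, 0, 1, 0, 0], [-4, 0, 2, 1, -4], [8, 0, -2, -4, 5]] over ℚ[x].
x - 1, x - 1, (x - 1)^2(x + 3)

The Jordan structure of A has elementary divisors (x + 3), (x - 1)^2, (x - 1), (x - 1). Arranging the block sizes at each eigenvalue in decreasing order and taking row products gives the invariant factors.

Invariant factors (smallest first, each dividing the next): x - 1, x - 1, (x - 1)^2(x + 3).

Check: the last factor (x - 1)^2(x + 3) is the minimal polynomial, and the product (x - 1)^4(x + 3) is the characteristic polynomial.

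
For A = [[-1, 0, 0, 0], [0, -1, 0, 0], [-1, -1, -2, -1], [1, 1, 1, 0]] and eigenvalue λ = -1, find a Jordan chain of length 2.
v_1 = [[0, 0, -2, 3]]^T, v_2 = [[0, 0, -1, 1]]^T

We seek v_1 ∈ ker((A + I)^2) \ ker(A + I), then set v_{i+1} = (A + I) v_i.

One such chain is v_1 = [[0, 0, -2, 3]]^T, v_2 = [[0, 0, -1, 1]]^T. Check: (A + I) v_2 = [[0, 0, 0, 0]]^T = 0.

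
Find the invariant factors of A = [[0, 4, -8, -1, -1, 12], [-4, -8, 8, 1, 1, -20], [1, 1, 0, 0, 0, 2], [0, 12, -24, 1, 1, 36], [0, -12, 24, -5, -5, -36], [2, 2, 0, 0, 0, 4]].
The Jordan structure of A has elementary divisors (x + 4)^2, x^2, x, x. Arranging the block sizes at each eigenvalue in decreasing order and taking row products gives the invariant factors.

Invariant factors (smallest first, each dividing the next): x, x, x^2(x + 4)^2.

Check: the last factor x^2(x + 4)^2 is the minimal polynomial, and the product x^4(x + 4)^2 is the characteristic polynomial.

x, x, x^2(x + 4)^2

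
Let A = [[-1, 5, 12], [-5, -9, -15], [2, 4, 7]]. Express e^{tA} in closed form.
e^{tA} = [[(t + 1)*e^{-2*t}, (-t + 2*e^{3*t} - 2)*e^{-2*t}, (-3*t + 5*e^{3*t} - 5)*e^{-2*t}], [-5*t*e^{-2*t}, (5*t - 4*e^{3*t} + 5)*e^{-2*t}, 5*(3*t - 2*e^{3*t} + 2)*e^{-2*t}], [2*t*e^{-2*t}, 2*(-t + e^{3*t} - 1)*e^{-2*t}, (-6*t + 5*e^{3*t} - 4)*e^{-2*t}]]

A has Jordan form J = [[-2, 1, 0], [0, -2, 0], [0, 0, 1]] with A = PJP^{-1}, so e^{tA} = P e^{tJ} P^{-1}.

For a Jordan block J_k(λ), e^{tJ_k(λ)} = e^{λt} · (I + tN + t^2 N^2/2! + ... + t^{k-1} N^{k-1}/(k-1)!) where N is the nilpotent superdiagonal part.

Assembling the blocks and conjugating back gives the entries of e^{tA} as shown above.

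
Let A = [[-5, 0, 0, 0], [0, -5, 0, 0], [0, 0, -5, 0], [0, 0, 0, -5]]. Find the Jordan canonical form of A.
The characteristic polynomial is det(xI - A) = (x + 5)^4, so the eigenvalues are -5 (algebraic multiplicity 4).

For λ = -5: rank(A + 5I) = 0. The eigenspace has dimension 4 - 0 = 4, so there are 4 Jordan blocks; the rank sequence gives block sizes [1, 1, 1, 1].

Assembling the blocks gives the Jordan form J above.

J = [[-5, 0, 0, 0], [0, -5, 0, 0], [0, 0, -5, 0], [0, 0, 0, -5]]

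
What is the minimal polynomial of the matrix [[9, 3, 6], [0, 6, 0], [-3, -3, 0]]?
The characteristic polynomial factors as (x - 6)^2(x - 3). The minimal polynomial is ∏(x - λ)^{k_λ} where k_λ is the size of the largest Jordan block at λ.

For λ = 3: rank(A - 3I) = 2, and the largest Jordan block has size 1 (the smallest k with rank((A - 3I)^k) = rank((A - 3I)^(k+1))).
For λ = 6: rank(A - 6I) = 1, and the largest Jordan block has size 1 (the smallest k with rank((A - 6I)^k) = rank((A - 6I)^(k+1))).

So m_A(x) = (x - 6)(x - 3).

m_A(x) = (x - 6)(x - 3)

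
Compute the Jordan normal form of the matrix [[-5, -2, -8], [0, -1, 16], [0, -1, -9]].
J = [[-5, 1, 0], [0, -5, 0], [0, 0, -5]]

The characteristic polynomial is det(xI - A) = (x + 5)^3, so the eigenvalues are -5 (algebraic multiplicity 3).

For λ = -5: rank(A + 5I) = 1, rank((A + 5I)^2) = 0. The eigenspace has dimension 3 - 1 = 2, so there are 2 Jordan blocks; the rank sequence gives block sizes [2, 1].

Assembling the blocks gives the Jordan form J above.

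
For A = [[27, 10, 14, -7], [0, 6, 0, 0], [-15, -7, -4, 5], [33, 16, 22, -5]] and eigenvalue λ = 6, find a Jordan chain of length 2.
v_1 = [[1, 1, -1, 2]]^T, v_2 = [[3, 0, -2, 5]]^T

We seek v_1 ∈ ker((A - 6I)^2) \ ker(A - 6I), then set v_{i+1} = (A - 6I) v_i.

One such chain is v_1 = [[1, 1, -1, 2]]^T, v_2 = [[3, 0, -2, 5]]^T. Check: (A - 6I) v_2 = [[0, 0, 0, 0]]^T = 0.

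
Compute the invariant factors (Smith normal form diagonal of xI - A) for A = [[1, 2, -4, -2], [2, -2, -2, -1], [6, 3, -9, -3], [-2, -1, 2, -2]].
The Jordan structure of A has elementary divisors (x + 3)^2, (x + 3), (x + 3). Arranging the block sizes at each eigenvalue in decreasing order and taking row products gives the invariant factors.

Invariant factors (smallest first, each dividing the next): x + 3, x + 3, (x + 3)^2.

Check: the last factor (x + 3)^2 is the minimal polynomial, and the product (x + 3)^4 is the characteristic polynomial.

x + 3, x + 3, (x + 3)^2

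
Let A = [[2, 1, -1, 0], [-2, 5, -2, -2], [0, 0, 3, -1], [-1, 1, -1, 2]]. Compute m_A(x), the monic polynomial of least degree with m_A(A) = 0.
The characteristic polynomial factors as (x - 3)^4. The minimal polynomial is ∏(x - λ)^{k_λ} where k_λ is the size of the largest Jordan block at λ.

For λ = 3: rank(A - 3I) = 2, and the largest Jordan block has size 3 (the smallest k with rank((A - 3I)^k) = rank((A - 3I)^(k+1))).

So m_A(x) = (x - 3)^3.

m_A(x) = (x - 3)^3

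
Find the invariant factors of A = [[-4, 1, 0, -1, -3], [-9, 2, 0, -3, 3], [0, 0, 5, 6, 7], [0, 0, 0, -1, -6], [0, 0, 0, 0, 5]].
The Jordan structure of A has elementary divisors (x + 1)^2, (x + 1), (x - 5)^2. Arranging the block sizes at each eigenvalue in decreasing order and taking row products gives the invariant factors.

Invariant factors (smallest first, each dividing the next): x + 1, (x - 5)^2(x + 1)^2.

Check: the last factor (x - 5)^2(x + 1)^2 is the minimal polynomial, and the product (x - 5)^2(x + 1)^3 is the characteristic polynomial.

x + 1, (x - 5)^2(x + 1)^2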